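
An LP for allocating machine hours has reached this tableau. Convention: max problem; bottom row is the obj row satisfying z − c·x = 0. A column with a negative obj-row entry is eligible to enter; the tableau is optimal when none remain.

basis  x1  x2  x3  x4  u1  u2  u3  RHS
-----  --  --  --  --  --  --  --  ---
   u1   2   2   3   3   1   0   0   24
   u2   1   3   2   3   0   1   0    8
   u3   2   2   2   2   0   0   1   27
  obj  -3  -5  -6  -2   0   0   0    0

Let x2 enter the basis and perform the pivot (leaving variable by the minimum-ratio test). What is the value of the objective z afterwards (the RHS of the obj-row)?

Ratio test on column x2 — row 1: 24/2 = 12; row 2: 8/3 = 8/3; row 3: 27/2 = 27/2. Minimum is 8/3 at row 2 (u2 leaves); pivot element 3.
Pivot on row 2; the obj-row RHS becomes 0 − (-5)·(8/3) = 40/3.

40/3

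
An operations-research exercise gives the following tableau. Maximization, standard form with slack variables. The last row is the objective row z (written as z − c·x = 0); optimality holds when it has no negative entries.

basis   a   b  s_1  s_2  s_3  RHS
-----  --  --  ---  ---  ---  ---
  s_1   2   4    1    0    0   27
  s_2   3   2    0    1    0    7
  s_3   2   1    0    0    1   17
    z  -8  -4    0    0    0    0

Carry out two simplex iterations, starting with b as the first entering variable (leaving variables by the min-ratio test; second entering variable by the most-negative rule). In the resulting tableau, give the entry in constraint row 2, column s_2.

1/3

Ratio test on column b — row 1: 27/4 = 27/4; row 2: 7/2 = 7/2; row 3: 17/1 = 17. Minimum is 7/2 at row 2 (s_2 leaves); pivot element 2.
Divide row 2 by 2; eliminate column b from the other rows.
Second iteration: most negative z-row entry is -2 in column a, so a enters.
Ratio test on column a — row 1: entry -4 ≤ 0; row 2: (7/2)/(3/2) = 7/3; row 3: (27/2)/(1/2) = 27. Minimum is 7/3 at row 2 (b leaves); pivot element 3/2.
Divide row 2 by 3/2; eliminate column a from the other rows.
After both pivots, the entry at constraint row 2, column s_2 is 1/3.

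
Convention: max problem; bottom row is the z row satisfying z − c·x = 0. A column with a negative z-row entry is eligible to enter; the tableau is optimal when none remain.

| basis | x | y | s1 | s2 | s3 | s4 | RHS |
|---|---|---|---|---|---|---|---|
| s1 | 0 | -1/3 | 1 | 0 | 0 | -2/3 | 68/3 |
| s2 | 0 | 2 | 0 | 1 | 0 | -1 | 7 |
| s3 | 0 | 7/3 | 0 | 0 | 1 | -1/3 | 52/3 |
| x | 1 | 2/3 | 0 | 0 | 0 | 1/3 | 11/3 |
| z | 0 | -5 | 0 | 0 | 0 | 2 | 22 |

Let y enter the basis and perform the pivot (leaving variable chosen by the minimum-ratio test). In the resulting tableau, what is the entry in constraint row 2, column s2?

1/2

Ratio test on column y — row 1: entry -1/3 ≤ 0; row 2: 7/2 = 7/2; row 3: (52/3)/(7/3) = 52/7; row 4: (11/3)/(2/3) = 11/2. Minimum is 7/2 at row 2 (s2 leaves); pivot element 2.
Divide row 2 by 2; eliminate column y from the other rows.
In the new row 2, the s2 entry is the old entry divided by the pivot: 1/2 = 1/2.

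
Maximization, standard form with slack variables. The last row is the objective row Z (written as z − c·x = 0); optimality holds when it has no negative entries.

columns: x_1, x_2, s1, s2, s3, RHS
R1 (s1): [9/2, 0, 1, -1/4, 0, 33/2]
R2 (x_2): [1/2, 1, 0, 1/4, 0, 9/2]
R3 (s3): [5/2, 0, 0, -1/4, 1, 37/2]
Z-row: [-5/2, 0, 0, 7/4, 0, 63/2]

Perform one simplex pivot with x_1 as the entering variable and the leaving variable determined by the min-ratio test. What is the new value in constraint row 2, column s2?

5/18

Ratio test on column x_1 — row 1: (33/2)/(9/2) = 11/3; row 2: (9/2)/(1/2) = 9; row 3: (37/2)/(5/2) = 37/5. Minimum is 11/3 at row 1 (s1 leaves); pivot element 9/2.
Divide row 1 by 9/2; eliminate column x_1 from the other rows.
Row 2 update in column s2: 1/4 − (1/2)·(-1/18) = 5/18.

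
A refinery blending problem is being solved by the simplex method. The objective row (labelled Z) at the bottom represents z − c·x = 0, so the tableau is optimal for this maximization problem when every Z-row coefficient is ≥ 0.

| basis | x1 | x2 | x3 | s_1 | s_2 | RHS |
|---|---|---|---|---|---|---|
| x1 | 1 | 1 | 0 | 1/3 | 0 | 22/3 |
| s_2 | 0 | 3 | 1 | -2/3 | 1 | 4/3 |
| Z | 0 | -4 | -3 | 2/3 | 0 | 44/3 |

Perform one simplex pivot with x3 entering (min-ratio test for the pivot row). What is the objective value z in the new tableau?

Ratio test on column x3 — row 1: entry 0 ≤ 0; row 2: (4/3)/1 = 4/3. Minimum is 4/3 at row 2 (s_2 leaves); pivot element 1.
Pivot on row 2; the Z-row RHS becomes 44/3 − (-3)·(4/3) = 56/3.

56/3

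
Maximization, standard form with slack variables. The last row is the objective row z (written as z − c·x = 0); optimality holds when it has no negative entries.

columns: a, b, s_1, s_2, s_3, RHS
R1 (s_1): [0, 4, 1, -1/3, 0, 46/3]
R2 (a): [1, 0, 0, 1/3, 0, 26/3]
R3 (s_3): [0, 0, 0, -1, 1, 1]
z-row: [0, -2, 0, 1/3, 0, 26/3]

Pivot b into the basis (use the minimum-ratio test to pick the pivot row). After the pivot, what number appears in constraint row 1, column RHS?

23/6

Ratio test on column b — row 1: (46/3)/4 = 23/6; row 2: entry 0 ≤ 0; row 3: entry 0 ≤ 0. Minimum is 23/6 at row 1 (s_1 leaves); pivot element 4.
Divide row 1 by 4; eliminate column b from the other rows.
In the new row 1, the RHS entry is the old entry divided by the pivot: (46/3)/4 = 23/6.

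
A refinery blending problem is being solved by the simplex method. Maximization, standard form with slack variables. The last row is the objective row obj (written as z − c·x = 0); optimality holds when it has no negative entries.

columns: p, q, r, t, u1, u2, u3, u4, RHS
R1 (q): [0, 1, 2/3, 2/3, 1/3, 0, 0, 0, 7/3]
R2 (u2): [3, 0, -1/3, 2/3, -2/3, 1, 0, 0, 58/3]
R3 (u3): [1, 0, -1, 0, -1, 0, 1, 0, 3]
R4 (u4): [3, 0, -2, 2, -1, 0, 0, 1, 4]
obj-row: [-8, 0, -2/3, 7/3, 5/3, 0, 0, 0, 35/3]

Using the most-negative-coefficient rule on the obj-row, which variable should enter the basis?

Negative obj-row entries: p: -8, r: -2/3.
The most negative is -8 in column p, so p enters.

p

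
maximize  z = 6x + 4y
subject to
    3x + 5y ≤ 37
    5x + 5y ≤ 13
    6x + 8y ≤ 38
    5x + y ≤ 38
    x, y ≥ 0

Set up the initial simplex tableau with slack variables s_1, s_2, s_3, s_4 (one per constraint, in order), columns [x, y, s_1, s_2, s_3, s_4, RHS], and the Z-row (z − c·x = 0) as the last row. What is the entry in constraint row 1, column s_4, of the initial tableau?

0

Slack s_4 belongs to constraint 4; its column is the unit vector e_4, so the entry in row 1 is 0.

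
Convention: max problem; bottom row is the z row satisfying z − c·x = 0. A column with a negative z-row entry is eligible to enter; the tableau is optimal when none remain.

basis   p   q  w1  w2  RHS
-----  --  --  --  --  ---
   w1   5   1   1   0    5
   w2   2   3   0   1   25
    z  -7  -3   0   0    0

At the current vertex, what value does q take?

0

q is not in the basis, so in the current basic feasible solution q = 0.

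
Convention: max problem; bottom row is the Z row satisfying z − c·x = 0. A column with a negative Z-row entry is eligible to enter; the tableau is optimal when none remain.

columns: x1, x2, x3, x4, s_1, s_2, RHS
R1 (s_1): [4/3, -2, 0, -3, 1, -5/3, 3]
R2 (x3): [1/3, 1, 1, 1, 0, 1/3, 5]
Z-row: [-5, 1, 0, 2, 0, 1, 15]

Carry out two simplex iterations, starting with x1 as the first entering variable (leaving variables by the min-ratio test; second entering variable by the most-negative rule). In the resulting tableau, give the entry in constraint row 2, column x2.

6/7

Ratio test on column x1 — row 1: 3/(4/3) = 9/4; row 2: 5/(1/3) = 15. Minimum is 9/4 at row 1 (s_1 leaves); pivot element 4/3.
Divide row 1 by 4/3; eliminate column x1 from the other rows.
Second iteration: most negative Z-row entry is -37/4 in column x4, so x4 enters.
Ratio test on column x4 — row 1: entry -9/4 ≤ 0; row 2: (17/4)/(7/4) = 17/7. Minimum is 17/7 at row 2 (x3 leaves); pivot element 7/4.
Divide row 2 by 7/4; eliminate column x4 from the other rows.
After both pivots, the entry at constraint row 2, column x2 is 6/7.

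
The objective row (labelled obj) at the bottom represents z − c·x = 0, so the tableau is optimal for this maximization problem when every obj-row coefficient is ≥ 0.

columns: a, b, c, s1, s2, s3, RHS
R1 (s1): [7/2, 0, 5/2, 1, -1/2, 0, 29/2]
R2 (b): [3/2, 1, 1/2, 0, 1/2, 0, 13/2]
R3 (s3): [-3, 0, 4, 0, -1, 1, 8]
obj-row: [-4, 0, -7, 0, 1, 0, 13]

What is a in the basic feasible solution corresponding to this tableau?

a is not in the basis, so in the current basic feasible solution a = 0.

0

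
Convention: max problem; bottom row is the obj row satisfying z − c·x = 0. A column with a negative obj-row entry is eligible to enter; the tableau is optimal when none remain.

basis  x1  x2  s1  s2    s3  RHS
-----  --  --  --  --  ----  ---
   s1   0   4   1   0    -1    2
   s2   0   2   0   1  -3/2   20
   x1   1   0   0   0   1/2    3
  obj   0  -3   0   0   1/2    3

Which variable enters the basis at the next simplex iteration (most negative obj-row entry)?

Negative obj-row entries: x2: -3.
The most negative is -3 in column x2, so x2 enters.

x2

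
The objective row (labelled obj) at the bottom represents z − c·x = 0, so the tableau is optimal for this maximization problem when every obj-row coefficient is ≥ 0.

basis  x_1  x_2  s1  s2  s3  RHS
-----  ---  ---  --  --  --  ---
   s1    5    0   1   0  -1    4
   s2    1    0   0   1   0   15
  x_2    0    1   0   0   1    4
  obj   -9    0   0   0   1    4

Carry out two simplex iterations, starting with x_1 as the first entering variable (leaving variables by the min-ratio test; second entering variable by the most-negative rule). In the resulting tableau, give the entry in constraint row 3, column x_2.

1

Ratio test on column x_1 — row 1: 4/5 = 4/5; row 2: 15/1 = 15; row 3: entry 0 ≤ 0. Minimum is 4/5 at row 1 (s1 leaves); pivot element 5.
Divide row 1 by 5; eliminate column x_1 from the other rows.
Second iteration: most negative obj-row entry is -4/5 in column s3, so s3 enters.
Ratio test on column s3 — row 1: entry -1/5 ≤ 0; row 2: (71/5)/(1/5) = 71; row 3: 4/1 = 4. Minimum is 4 at row 3 (x_2 leaves); pivot element 1.
Divide row 3 by 1; eliminate column s3 from the other rows.
After both pivots, the entry at constraint row 3, column x_2 is 1.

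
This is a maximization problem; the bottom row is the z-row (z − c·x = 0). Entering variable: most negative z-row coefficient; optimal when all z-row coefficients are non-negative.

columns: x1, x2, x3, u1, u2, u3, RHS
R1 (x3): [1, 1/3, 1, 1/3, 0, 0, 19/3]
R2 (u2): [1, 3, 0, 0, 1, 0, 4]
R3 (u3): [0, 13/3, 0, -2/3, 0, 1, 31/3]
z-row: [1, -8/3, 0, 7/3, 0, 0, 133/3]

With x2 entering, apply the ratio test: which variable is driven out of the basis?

u2

Column x2 entries and ratios — x3: (19/3)/(1/3) = 19; u2: 4/3 = 4/3; u3: (31/3)/(13/3) = 31/13.
Smallest ratio is 4/3 in the row of u2, so u2 leaves.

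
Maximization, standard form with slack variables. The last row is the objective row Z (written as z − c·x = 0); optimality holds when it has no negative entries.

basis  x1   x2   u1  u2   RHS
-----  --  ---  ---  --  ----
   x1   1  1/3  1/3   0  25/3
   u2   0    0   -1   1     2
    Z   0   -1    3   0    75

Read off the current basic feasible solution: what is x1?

x1 is basic (row 1); its value is the RHS of that row, 25/3.

25/3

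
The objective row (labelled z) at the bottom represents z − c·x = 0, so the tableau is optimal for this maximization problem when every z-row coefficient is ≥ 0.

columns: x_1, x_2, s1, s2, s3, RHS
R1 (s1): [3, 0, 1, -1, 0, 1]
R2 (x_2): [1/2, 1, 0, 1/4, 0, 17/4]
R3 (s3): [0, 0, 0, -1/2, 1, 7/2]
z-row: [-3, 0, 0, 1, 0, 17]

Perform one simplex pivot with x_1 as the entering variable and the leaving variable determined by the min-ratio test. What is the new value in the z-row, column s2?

0

Ratio test on column x_1 — row 1: 1/3 = 1/3; row 2: (17/4)/(1/2) = 17/2; row 3: entry 0 ≤ 0. Minimum is 1/3 at row 1 (s1 leaves); pivot element 3.
Divide row 1 by 3; eliminate column x_1 from the other rows.
z-row update in column s2: 1 − (-3)·(-1/3) = 0.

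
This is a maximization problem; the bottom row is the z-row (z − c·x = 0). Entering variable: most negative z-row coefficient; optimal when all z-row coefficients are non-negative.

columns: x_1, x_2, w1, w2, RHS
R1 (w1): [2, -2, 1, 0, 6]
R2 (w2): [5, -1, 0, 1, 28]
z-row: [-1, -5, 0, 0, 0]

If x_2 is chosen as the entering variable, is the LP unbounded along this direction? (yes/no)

yes

Every constraint-row entry in column x_2 is ≤ 0, so increasing x_2 is unbounded.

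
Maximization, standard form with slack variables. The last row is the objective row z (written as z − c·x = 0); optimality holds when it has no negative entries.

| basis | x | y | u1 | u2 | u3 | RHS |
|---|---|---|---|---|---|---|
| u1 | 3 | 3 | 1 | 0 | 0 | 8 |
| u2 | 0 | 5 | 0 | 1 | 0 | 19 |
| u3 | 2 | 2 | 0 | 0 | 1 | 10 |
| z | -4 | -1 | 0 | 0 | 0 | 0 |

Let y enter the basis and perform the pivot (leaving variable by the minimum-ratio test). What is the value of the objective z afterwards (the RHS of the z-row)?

Ratio test on column y — row 1: 8/3 = 8/3; row 2: 19/5 = 19/5; row 3: 10/2 = 5. Minimum is 8/3 at row 1 (u1 leaves); pivot element 3.
Pivot on row 1; the z-row RHS becomes 0 − (-1)·(8/3) = 8/3.

8/3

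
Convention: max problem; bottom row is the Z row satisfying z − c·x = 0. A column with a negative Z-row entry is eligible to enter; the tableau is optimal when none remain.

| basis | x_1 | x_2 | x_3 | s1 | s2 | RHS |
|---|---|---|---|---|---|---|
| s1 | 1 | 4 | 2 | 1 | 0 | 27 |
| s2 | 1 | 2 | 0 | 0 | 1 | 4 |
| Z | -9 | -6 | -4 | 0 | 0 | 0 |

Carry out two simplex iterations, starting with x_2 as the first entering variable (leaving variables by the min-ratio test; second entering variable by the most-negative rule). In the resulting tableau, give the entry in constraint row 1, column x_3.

2

Ratio test on column x_2 — row 1: 27/4 = 27/4; row 2: 4/2 = 2. Minimum is 2 at row 2 (s2 leaves); pivot element 2.
Divide row 2 by 2; eliminate column x_2 from the other rows.
Second iteration: most negative Z-row entry is -6 in column x_1, so x_1 enters.
Ratio test on column x_1 — row 1: entry -1 ≤ 0; row 2: 2/(1/2) = 4. Minimum is 4 at row 2 (x_2 leaves); pivot element 1/2.
Divide row 2 by 1/2; eliminate column x_1 from the other rows.
After both pivots, the entry at constraint row 1, column x_3 is 2.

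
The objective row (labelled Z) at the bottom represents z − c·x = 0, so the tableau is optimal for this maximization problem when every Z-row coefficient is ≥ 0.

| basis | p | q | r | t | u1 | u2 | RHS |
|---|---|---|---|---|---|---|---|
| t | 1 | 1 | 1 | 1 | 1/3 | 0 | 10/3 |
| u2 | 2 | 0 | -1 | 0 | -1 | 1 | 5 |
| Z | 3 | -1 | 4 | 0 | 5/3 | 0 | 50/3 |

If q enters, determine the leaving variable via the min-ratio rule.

t

Column q entries and ratios — t: (10/3)/1 = 10/3; u2: 0 ≤ 0, skip.
Smallest ratio is 10/3 in the row of t, so t leaves.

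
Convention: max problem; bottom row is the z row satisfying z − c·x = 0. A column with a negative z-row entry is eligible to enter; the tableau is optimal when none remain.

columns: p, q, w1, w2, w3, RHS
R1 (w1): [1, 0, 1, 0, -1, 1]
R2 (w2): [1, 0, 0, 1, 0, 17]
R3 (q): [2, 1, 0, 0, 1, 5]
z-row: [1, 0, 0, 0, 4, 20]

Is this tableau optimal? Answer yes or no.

Every z-row coefficient is ≥ 0, so the tableau is optimal.

yes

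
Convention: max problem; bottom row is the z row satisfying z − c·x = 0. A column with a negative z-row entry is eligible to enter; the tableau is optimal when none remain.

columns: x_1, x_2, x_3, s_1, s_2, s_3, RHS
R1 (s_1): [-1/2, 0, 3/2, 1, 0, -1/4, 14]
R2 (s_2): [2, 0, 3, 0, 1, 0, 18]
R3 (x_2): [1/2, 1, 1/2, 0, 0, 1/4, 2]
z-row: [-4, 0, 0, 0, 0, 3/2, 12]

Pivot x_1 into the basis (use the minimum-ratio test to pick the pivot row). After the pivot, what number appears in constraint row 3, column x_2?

Ratio test on column x_1 — row 1: entry -1/2 ≤ 0; row 2: 18/2 = 9; row 3: 2/(1/2) = 4. Minimum is 4 at row 3 (x_2 leaves); pivot element 1/2.
Divide row 3 by 1/2; eliminate column x_1 from the other rows.
In the new row 3, the x_2 entry is the old entry divided by the pivot: 1/(1/2) = 2.

2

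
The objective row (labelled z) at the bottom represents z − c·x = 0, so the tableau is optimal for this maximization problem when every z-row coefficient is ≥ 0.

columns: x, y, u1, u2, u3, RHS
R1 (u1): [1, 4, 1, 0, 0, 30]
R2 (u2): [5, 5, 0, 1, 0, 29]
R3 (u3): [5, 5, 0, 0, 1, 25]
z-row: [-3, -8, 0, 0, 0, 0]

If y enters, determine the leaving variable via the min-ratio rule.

u3

Column y entries and ratios — u1: 30/4 = 15/2; u2: 29/5 = 29/5; u3: 25/5 = 5.
Smallest ratio is 5 in the row of u3, so u3 leaves.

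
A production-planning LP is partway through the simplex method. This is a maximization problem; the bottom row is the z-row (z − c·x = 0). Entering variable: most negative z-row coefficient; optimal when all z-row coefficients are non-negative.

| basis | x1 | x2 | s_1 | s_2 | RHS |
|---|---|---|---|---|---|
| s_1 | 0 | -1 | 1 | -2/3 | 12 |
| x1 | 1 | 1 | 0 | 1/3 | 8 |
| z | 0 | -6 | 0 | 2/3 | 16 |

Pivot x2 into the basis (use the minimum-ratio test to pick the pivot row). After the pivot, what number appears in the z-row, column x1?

6

Ratio test on column x2 — row 1: entry -1 ≤ 0; row 2: 8/1 = 8. Minimum is 8 at row 2 (x1 leaves); pivot element 1.
Divide row 2 by 1; eliminate column x2 from the other rows.
z-row update in column x1: 0 − (-6)·1 = 6.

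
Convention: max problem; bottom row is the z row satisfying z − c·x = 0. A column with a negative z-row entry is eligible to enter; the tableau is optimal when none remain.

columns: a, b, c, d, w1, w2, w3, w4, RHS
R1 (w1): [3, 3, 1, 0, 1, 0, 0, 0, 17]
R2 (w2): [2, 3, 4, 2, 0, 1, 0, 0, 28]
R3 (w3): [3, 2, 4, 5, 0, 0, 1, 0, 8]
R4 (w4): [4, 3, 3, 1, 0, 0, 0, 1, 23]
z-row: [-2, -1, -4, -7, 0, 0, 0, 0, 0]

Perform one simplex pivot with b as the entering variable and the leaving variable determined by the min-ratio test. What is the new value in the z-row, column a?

Ratio test on column b — row 1: 17/3 = 17/3; row 2: 28/3 = 28/3; row 3: 8/2 = 4; row 4: 23/3 = 23/3. Minimum is 4 at row 3 (w3 leaves); pivot element 2.
Divide row 3 by 2; eliminate column b from the other rows.
z-row update in column a: -2 − (-1)·(3/2) = -1/2.

-1/2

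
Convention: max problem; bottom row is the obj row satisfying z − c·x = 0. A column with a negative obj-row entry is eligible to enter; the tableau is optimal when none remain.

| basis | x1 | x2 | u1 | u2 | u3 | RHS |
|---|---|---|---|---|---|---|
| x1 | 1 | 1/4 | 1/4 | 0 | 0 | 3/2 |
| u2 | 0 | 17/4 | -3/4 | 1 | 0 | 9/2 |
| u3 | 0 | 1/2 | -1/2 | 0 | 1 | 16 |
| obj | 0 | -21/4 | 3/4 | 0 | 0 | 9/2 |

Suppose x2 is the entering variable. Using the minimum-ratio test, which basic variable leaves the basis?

u2

Column x2 entries and ratios — x1: (3/2)/(1/4) = 6; u2: (9/2)/(17/4) = 18/17; u3: 16/(1/2) = 32.
Smallest ratio is 18/17 in the row of u2, so u2 leaves.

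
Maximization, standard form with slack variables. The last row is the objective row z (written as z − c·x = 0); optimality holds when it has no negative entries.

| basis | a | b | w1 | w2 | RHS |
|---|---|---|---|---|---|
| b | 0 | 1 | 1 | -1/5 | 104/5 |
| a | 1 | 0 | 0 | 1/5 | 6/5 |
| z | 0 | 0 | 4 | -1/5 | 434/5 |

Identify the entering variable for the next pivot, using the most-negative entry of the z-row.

Negative z-row entries: w2: -1/5.
The most negative is -1/5 in column w2, so w2 enters.

w2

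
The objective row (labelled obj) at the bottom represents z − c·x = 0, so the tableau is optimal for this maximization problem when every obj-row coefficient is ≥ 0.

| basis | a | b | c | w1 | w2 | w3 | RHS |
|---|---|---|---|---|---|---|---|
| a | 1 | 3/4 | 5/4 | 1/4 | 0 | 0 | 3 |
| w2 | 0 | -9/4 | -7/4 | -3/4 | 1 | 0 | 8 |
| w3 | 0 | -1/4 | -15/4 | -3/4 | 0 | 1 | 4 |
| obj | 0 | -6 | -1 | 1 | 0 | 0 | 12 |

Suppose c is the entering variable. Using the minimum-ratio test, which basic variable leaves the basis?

a

Column c entries and ratios — a: 3/(5/4) = 12/5; w2: -7/4 ≤ 0, skip; w3: -15/4 ≤ 0, skip.
Smallest ratio is 12/5 in the row of a, so a leaves.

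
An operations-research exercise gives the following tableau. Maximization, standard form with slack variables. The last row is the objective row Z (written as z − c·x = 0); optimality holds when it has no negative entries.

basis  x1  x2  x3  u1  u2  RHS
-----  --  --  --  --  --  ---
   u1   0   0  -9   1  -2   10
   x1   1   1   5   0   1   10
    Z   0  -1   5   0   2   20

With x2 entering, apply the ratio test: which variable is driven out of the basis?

x1

Column x2 entries and ratios — u1: 0 ≤ 0, skip; x1: 10/1 = 10.
Smallest ratio is 10 in the row of x1, so x1 leaves.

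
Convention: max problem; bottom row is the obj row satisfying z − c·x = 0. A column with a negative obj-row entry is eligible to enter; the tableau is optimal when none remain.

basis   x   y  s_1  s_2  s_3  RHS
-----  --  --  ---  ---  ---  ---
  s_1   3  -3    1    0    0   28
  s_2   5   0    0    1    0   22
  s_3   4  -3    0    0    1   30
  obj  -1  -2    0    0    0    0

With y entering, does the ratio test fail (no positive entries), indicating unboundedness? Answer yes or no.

Every constraint-row entry in column y is ≤ 0, so increasing y is unbounded.

yes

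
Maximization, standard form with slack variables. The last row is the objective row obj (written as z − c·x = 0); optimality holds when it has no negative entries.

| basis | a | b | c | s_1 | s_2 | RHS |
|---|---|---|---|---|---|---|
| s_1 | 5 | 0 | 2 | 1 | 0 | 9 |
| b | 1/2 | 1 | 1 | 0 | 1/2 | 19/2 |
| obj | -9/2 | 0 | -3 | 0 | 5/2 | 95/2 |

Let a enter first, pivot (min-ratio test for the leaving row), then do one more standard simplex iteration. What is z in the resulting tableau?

Ratio test on column a — row 1: 9/5 = 9/5; row 2: (19/2)/(1/2) = 19. Minimum is 9/5 at row 1 (s_1 leaves); pivot element 5.
Pivot on row 1; the obj-row RHS becomes 95/2 − (-9/2)·(9/5) = 278/5.
Next entering variable (most negative obj-row entry -6/5): c.
Ratio test on column c — row 1: (9/5)/(2/5) = 9/2; row 2: (43/5)/(4/5) = 43/4. Minimum is 9/2 at row 1 (a leaves); pivot element 2/5.
After the second pivot the obj-row RHS is 278/5 − (-6/5)·(9/2) = 61.

61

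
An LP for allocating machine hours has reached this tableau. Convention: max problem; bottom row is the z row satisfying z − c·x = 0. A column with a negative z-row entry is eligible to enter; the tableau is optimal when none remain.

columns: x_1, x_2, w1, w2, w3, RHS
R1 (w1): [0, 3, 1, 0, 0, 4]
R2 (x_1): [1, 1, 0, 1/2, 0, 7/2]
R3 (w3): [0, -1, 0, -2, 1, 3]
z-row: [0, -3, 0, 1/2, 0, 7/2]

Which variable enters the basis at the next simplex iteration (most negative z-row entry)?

Negative z-row entries: x_2: -3.
The most negative is -3 in column x_2, so x_2 enters.

x_2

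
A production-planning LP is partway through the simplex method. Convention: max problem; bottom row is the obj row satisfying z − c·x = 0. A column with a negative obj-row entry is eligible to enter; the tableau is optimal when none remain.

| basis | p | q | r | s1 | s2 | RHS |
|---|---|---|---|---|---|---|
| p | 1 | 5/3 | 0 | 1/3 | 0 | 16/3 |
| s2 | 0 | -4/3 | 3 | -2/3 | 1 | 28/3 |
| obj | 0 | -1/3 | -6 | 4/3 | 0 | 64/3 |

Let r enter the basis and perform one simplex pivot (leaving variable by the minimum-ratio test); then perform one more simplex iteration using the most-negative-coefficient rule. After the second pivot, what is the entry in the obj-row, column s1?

3/5

Ratio test on column r — row 1: entry 0 ≤ 0; row 2: (28/3)/3 = 28/9. Minimum is 28/9 at row 2 (s2 leaves); pivot element 3.
Divide row 2 by 3; eliminate column r from the other rows.
Second iteration: most negative obj-row entry is -3 in column q, so q enters.
Ratio test on column q — row 1: (16/3)/(5/3) = 16/5; row 2: entry -4/9 ≤ 0. Minimum is 16/5 at row 1 (p leaves); pivot element 5/3.
Divide row 1 by 5/3; eliminate column q from the other rows.
After both pivots, the entry at the obj-row, column s1 is 3/5.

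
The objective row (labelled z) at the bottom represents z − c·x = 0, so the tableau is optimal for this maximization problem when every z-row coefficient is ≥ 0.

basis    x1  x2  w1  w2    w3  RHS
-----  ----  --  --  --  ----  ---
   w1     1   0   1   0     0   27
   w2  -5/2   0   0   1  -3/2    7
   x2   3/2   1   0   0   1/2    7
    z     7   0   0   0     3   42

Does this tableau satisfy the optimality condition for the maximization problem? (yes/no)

yes

Every z-row coefficient is ≥ 0, so the tableau is optimal.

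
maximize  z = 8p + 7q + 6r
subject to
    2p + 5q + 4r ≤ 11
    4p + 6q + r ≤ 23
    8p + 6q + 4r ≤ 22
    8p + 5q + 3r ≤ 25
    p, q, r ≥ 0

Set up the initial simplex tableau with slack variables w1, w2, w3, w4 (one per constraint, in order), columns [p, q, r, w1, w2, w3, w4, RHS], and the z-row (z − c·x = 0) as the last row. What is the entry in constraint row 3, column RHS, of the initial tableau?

The RHS of constraint 3 is b_3 = 22.

22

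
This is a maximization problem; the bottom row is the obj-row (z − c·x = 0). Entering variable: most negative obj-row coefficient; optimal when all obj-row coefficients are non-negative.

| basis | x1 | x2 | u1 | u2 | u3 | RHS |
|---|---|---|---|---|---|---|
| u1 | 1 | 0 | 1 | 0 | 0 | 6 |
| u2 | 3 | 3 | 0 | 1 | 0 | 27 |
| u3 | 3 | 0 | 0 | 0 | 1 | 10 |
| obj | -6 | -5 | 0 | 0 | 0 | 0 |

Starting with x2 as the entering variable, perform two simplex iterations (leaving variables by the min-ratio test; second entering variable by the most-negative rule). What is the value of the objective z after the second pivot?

145/3

Ratio test on column x2 — row 1: entry 0 ≤ 0; row 2: 27/3 = 9; row 3: entry 0 ≤ 0. Minimum is 9 at row 2 (u2 leaves); pivot element 3.
Pivot on row 2; the obj-row RHS becomes 0 − (-5)·9 = 45.
Next entering variable (most negative obj-row entry -1): x1.
Ratio test on column x1 — row 1: 6/1 = 6; row 2: 9/1 = 9; row 3: 10/3 = 10/3. Minimum is 10/3 at row 3 (u3 leaves); pivot element 3.
After the second pivot the obj-row RHS is 45 − (-1)·(10/3) = 145/3.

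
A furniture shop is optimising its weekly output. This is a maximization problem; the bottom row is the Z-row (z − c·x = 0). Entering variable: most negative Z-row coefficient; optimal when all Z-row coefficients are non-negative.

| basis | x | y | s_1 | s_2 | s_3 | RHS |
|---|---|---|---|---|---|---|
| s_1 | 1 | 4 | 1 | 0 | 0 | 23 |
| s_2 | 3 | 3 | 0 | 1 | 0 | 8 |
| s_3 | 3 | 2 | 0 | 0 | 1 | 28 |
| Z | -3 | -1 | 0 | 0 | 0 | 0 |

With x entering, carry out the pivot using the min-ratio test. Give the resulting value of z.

Ratio test on column x — row 1: 23/1 = 23; row 2: 8/3 = 8/3; row 3: 28/3 = 28/3. Minimum is 8/3 at row 2 (s_2 leaves); pivot element 3.
Pivot on row 2; the Z-row RHS becomes 0 − (-3)·(8/3) = 8.

8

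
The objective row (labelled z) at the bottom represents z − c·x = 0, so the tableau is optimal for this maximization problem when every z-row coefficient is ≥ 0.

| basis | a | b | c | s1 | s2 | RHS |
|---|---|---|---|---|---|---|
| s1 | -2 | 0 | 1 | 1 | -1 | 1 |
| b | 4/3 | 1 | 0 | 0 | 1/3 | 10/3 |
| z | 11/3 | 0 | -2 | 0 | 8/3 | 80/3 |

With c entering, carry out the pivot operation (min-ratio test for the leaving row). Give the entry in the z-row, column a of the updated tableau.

Ratio test on column c — row 1: 1/1 = 1; row 2: entry 0 ≤ 0. Minimum is 1 at row 1 (s1 leaves); pivot element 1.
Divide row 1 by 1; eliminate column c from the other rows.
z-row update in column a: 11/3 − (-2)·(-2) = -1/3.

-1/3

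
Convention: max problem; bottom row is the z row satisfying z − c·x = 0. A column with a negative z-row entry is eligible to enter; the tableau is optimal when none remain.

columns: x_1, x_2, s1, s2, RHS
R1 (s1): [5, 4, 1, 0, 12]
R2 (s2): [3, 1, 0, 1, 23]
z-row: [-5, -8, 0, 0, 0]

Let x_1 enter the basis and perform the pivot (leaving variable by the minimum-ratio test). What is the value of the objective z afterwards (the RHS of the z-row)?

Ratio test on column x_1 — row 1: 12/5 = 12/5; row 2: 23/3 = 23/3. Minimum is 12/5 at row 1 (s1 leaves); pivot element 5.
Pivot on row 1; the z-row RHS becomes 0 − (-5)·(12/5) = 12.

12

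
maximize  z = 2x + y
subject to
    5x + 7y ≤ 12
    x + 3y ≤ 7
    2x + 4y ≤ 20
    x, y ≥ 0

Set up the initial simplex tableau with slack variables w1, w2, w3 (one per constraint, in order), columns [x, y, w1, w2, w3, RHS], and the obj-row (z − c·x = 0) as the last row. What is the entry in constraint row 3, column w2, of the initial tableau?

0

Slack w2 belongs to constraint 2; its column is the unit vector e_2, so the entry in row 3 is 0.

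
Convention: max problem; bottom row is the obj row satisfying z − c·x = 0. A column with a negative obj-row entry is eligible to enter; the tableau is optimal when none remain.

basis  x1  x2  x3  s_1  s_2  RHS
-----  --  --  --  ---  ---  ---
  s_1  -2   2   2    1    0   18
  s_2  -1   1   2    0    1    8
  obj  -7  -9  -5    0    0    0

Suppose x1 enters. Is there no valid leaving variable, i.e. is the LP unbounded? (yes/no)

yes

Every constraint-row entry in column x1 is ≤ 0, so increasing x1 is unbounded.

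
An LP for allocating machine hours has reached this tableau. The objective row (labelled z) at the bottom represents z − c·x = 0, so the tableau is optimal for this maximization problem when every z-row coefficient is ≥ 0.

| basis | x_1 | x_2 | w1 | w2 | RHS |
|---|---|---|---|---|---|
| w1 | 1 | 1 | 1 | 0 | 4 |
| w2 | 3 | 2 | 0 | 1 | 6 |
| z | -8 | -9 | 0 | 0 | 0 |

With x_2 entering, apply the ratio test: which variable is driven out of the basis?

Column x_2 entries and ratios — w1: 4/1 = 4; w2: 6/2 = 3.
Smallest ratio is 3 in the row of w2, so w2 leaves.

w2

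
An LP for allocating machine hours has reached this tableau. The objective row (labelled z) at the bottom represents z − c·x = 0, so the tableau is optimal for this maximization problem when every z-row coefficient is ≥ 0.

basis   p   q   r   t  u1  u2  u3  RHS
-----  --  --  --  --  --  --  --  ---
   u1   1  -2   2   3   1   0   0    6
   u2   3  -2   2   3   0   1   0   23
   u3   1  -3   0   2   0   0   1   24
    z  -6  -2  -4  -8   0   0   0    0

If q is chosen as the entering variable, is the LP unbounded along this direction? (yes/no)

yes

Every constraint-row entry in column q is ≤ 0, so increasing q is unbounded.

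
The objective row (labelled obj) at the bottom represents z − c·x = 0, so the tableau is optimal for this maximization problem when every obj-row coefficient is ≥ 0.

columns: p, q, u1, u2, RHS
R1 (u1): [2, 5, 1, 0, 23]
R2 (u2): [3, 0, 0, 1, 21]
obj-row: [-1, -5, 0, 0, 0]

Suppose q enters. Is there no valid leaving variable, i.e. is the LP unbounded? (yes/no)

Column q has positive entries in row(s) 1, so the ratio test bounds it — not unbounded.

no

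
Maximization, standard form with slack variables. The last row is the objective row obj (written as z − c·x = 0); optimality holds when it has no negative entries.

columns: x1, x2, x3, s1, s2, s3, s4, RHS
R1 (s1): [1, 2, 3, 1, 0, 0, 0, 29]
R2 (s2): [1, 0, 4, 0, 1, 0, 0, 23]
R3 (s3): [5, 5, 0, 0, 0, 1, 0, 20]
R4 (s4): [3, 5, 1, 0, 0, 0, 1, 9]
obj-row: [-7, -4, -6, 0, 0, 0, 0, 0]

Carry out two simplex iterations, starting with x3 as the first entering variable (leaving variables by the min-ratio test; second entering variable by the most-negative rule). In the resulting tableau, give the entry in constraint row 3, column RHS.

155/11

Ratio test on column x3 — row 1: 29/3 = 29/3; row 2: 23/4 = 23/4; row 3: entry 0 ≤ 0; row 4: 9/1 = 9. Minimum is 23/4 at row 2 (s2 leaves); pivot element 4.
Divide row 2 by 4; eliminate column x3 from the other rows.
Second iteration: most negative obj-row entry is -11/2 in column x1, so x1 enters.
Ratio test on column x1 — row 1: (47/4)/(1/4) = 47; row 2: (23/4)/(1/4) = 23; row 3: 20/5 = 4; row 4: (13/4)/(11/4) = 13/11. Minimum is 13/11 at row 4 (s4 leaves); pivot element 11/4.
Divide row 4 by 11/4; eliminate column x1 from the other rows.
After both pivots, the entry at constraint row 3, column RHS is 155/11.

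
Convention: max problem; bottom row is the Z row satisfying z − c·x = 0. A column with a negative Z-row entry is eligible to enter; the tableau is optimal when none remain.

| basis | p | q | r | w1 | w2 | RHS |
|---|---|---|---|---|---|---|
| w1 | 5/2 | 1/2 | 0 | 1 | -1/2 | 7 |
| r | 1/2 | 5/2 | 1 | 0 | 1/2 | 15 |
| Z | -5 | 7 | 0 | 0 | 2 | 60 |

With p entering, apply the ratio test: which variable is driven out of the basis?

Column p entries and ratios — w1: 7/(5/2) = 14/5; r: 15/(1/2) = 30.
Smallest ratio is 14/5 in the row of w1, so w1 leaves.

w1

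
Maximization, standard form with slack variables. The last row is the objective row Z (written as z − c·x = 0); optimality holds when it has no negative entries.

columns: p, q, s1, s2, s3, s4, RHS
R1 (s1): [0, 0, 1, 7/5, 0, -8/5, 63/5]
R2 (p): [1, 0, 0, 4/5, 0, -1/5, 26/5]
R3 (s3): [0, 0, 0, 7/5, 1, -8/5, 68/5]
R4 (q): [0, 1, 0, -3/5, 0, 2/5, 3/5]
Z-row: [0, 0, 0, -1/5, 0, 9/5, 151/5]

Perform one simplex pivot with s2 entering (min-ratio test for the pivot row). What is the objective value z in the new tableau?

63/2

Ratio test on column s2 — row 1: (63/5)/(7/5) = 9; row 2: (26/5)/(4/5) = 13/2; row 3: (68/5)/(7/5) = 68/7; row 4: entry -3/5 ≤ 0. Minimum is 13/2 at row 2 (p leaves); pivot element 4/5.
Pivot on row 2; the Z-row RHS becomes 151/5 − (-1/5)·(13/2) = 63/2.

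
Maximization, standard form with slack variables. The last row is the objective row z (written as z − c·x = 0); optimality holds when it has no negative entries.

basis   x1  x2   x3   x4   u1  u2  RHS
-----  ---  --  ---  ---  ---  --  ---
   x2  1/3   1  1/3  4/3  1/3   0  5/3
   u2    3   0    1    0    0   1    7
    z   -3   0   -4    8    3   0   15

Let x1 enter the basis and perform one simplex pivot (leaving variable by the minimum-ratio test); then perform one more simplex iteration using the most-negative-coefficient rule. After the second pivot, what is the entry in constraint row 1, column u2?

-1/2

Ratio test on column x1 — row 1: (5/3)/(1/3) = 5; row 2: 7/3 = 7/3. Minimum is 7/3 at row 2 (u2 leaves); pivot element 3.
Divide row 2 by 3; eliminate column x1 from the other rows.
Second iteration: most negative z-row entry is -3 in column x3, so x3 enters.
Ratio test on column x3 — row 1: (8/9)/(2/9) = 4; row 2: (7/3)/(1/3) = 7. Minimum is 4 at row 1 (x2 leaves); pivot element 2/9.
Divide row 1 by 2/9; eliminate column x3 from the other rows.
After both pivots, the entry at constraint row 1, column u2 is -1/2.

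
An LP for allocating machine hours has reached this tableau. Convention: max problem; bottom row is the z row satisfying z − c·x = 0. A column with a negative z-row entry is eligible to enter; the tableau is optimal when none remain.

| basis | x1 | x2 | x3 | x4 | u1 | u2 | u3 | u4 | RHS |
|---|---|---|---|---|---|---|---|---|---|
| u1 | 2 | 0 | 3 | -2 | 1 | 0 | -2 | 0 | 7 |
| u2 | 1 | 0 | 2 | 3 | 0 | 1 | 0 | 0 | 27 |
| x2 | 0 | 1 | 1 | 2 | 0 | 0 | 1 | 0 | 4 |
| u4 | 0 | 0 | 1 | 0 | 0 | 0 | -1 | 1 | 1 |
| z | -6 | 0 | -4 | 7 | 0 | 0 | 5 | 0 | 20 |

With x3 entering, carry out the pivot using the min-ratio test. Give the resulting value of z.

24

Ratio test on column x3 — row 1: 7/3 = 7/3; row 2: 27/2 = 27/2; row 3: 4/1 = 4; row 4: 1/1 = 1. Minimum is 1 at row 4 (u4 leaves); pivot element 1.
Pivot on row 4; the z-row RHS becomes 20 − (-4)·1 = 24.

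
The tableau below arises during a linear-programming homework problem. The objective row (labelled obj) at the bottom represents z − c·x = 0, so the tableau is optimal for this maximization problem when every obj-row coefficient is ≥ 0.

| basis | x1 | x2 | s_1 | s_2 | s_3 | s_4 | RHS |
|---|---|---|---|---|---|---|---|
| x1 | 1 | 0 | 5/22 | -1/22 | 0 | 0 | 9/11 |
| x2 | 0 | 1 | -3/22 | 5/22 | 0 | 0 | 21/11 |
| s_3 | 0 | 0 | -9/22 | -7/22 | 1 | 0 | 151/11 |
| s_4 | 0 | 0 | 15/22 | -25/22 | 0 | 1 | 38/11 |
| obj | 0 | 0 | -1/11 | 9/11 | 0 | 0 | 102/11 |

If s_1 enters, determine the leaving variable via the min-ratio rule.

x1

Column s_1 entries and ratios — x1: (9/11)/(5/22) = 18/5; x2: -3/22 ≤ 0, skip; s_3: -9/22 ≤ 0, skip; s_4: (38/11)/(15/22) = 76/15.
Smallest ratio is 18/5 in the row of x1, so x1 leaves.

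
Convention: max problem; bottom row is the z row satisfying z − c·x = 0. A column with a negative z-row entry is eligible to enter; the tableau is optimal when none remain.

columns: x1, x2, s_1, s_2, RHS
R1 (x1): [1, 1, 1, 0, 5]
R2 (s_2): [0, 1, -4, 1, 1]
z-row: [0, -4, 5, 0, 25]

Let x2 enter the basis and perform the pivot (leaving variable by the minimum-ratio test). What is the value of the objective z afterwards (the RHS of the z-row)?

Ratio test on column x2 — row 1: 5/1 = 5; row 2: 1/1 = 1. Minimum is 1 at row 2 (s_2 leaves); pivot element 1.
Pivot on row 2; the z-row RHS becomes 25 − (-4)·1 = 29.

29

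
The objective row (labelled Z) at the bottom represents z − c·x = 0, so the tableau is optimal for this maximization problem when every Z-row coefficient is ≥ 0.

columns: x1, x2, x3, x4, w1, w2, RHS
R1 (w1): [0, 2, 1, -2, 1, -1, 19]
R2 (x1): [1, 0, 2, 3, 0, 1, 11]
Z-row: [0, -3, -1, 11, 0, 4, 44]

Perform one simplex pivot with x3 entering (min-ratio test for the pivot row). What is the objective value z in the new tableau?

Ratio test on column x3 — row 1: 19/1 = 19; row 2: 11/2 = 11/2. Minimum is 11/2 at row 2 (x1 leaves); pivot element 2.
Pivot on row 2; the Z-row RHS becomes 44 − (-1)·(11/2) = 99/2.

99/2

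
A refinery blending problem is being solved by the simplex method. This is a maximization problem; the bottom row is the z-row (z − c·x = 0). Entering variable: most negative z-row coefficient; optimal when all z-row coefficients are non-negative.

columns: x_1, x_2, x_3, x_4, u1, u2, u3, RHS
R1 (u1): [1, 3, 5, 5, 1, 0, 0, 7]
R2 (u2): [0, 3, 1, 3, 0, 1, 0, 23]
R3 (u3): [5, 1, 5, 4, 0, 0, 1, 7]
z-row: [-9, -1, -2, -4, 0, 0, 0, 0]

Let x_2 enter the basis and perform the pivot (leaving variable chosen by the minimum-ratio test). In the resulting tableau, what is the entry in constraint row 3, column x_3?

Ratio test on column x_2 — row 1: 7/3 = 7/3; row 2: 23/3 = 23/3; row 3: 7/1 = 7. Minimum is 7/3 at row 1 (u1 leaves); pivot element 3.
Divide row 1 by 3; eliminate column x_2 from the other rows.
Row 3 update in column x_3: 5 − 1·(5/3) = 10/3.

10/3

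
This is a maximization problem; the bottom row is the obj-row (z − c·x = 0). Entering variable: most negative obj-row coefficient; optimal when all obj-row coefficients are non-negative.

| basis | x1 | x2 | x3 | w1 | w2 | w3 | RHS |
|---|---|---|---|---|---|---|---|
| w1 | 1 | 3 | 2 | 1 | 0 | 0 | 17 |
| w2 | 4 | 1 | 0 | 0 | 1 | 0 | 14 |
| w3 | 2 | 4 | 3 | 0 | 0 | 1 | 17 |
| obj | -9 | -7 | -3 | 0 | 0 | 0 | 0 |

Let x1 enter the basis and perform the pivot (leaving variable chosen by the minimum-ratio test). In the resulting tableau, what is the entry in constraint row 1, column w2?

-1/4

Ratio test on column x1 — row 1: 17/1 = 17; row 2: 14/4 = 7/2; row 3: 17/2 = 17/2. Minimum is 7/2 at row 2 (w2 leaves); pivot element 4.
Divide row 2 by 4; eliminate column x1 from the other rows.
Row 1 update in column w2: 0 − 1·(1/4) = -1/4.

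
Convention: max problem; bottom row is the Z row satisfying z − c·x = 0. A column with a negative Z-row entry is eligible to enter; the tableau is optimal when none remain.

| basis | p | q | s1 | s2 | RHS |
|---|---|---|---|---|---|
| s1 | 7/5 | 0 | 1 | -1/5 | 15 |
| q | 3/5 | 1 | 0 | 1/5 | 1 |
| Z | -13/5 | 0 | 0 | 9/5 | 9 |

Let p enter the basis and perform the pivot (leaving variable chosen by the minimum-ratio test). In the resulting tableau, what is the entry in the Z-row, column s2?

Ratio test on column p — row 1: 15/(7/5) = 75/7; row 2: 1/(3/5) = 5/3. Minimum is 5/3 at row 2 (q leaves); pivot element 3/5.
Divide row 2 by 3/5; eliminate column p from the other rows.
Z-row update in column s2: 9/5 − (-13/5)·(1/3) = 8/3.

8/3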